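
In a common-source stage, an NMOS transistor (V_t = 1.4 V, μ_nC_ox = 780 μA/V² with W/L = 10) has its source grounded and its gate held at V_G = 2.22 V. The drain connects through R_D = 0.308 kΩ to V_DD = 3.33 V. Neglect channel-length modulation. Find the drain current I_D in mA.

I_D = 2.62 mA

V_GS = V_G = 2.22 V, so V_ov = 2.22 − 1.4 = 0.82 V.
k_n = μ_nC_ox · (W/L) = 7.8 mA/V².
Assume saturation: I_D = ½ k_n V_ov² = 0.5 × 7.8 × 0.82² = 2.62 mA, giving V_DS = V_DD − I_D R_D = 3.33 − 2.62 × 0.308 = 2.52 V.
V_DS = 2.52 V ≥ V_ov = 0.82 V, confirming saturation.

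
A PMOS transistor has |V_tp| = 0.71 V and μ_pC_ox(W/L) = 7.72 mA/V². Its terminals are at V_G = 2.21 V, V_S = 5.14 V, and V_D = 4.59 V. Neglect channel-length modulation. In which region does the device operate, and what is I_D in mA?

Triode; I_D = 8.26 mA

V_SG = V_S − V_G = 5.14 − 2.21 = 2.93 V; V_SD = V_S − V_D = 5.14 − 4.59 = 0.55 V.
V_ov = V_SG − |V_tp| = 2.93 − 0.71 = 2.22 V.
Since V_SD = 0.55 V < V_ov = 2.22 V, the device is in the triode region.
I_D = k_p [V_ov · V_SD − ½ V_SD²] = 7.72 × [2.22 × 0.55 − 0.5 × 0.55²] = 8.26 mA.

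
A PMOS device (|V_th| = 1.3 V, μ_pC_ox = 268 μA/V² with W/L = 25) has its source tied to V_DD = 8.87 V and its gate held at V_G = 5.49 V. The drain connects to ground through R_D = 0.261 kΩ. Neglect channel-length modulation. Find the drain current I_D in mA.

V_SG = V_DD − V_G = 8.87 − 5.49 = 3.38 V, so V_ov = 3.38 − 1.3 = 2.08 V.
k_p = μ_pC_ox · (W/L) = 6.7 mA/V².
Assume saturation: I_D = ½ k_p V_ov² = 0.5 × 6.7 × 2.08² = 14.5 mA, giving V_SD = V_DD − I_D R_D = 8.87 − 14.5 × 0.261 = 5.09 V.
V_SD = 5.09 V ≥ V_ov = 2.08 V, confirming saturation.

I_D = 14.5 mA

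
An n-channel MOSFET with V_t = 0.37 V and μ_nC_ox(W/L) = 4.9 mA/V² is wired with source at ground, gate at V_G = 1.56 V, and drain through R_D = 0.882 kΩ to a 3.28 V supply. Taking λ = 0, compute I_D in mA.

V_GS = V_G = 1.56 V, so V_ov = 1.56 − 0.37 = 1.19 V.
Assume saturation: I_D = ½ k_n V_ov² = 0.5 × 4.9 × 1.19² = 3.47 mA, giving V_DS = V_DD − I_D R_D = 3.28 − 3.47 × 0.882 = 0.22 V.
But 0.22 V < V_ov = 1.19 V, so the device is actually in triode.
In triode I_D = k_n[V_ov V_DS − ½ V_DS²] and I_D = (V_DD − V_DS)/R_D. Equating: 2.16 V_DS² − 6.143 V_DS + 3.28 = 0, giving V_DS = 0.713 V (the root below V_ov).
I_D = (3.28 − 0.713) / 0.882 = 2.91 mA.

I_D = 2.91 mA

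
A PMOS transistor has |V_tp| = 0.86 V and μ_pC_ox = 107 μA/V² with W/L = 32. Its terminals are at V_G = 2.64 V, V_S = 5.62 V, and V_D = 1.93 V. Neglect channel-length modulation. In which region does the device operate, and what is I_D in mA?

Saturation; I_D = 7.69 mA

V_SG = V_S − V_G = 5.62 − 2.64 = 2.98 V; V_SD = V_S − V_D = 5.62 − 1.93 = 3.69 V.
k_p = μ_pC_ox · (W/L) = 3.424 mA/V².
V_ov = V_SG − |V_tp| = 2.98 − 0.86 = 2.12 V.
Since V_SD = 3.69 V ≥ V_ov = 2.12 V, the device is in saturation.
I_D = ½ k_p V_ov² = 0.5 × 3.424 × 2.12² = 7.69 mA.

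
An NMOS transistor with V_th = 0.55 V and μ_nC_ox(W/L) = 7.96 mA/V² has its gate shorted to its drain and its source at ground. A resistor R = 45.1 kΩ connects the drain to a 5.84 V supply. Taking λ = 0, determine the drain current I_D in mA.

With gate tied to drain, V_GS = V_DS ≥ V_GS − V_th, so the device is in saturation.
KCL at the drain: ½ k_n (V_GS − V_th)² = (V_DD − V_GS)/R.
Let x = V_GS − 0.55. Then 179 x² + x − 5.29 = 0, giving x = 0.169 V (positive root), so V_GS = 0.719 V.
I_D = (V_DD − V_GS)/R = (5.84 − 0.719) / 45.1 = 0.114 mA.

I_D = 0.114 mA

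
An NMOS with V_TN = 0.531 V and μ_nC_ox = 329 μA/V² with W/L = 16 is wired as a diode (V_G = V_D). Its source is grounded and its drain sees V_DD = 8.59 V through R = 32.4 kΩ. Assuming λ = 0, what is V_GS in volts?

V_GS = 0.833 V

With gate tied to drain, V_GS = V_DS ≥ V_GS − V_TN, so the device is in saturation.
k_n = μ_nC_ox · (W/L) = 5.264 mA/V².
KCL at the drain: ½ k_n (V_GS − V_TN)² = (V_DD − V_GS)/R.
Let x = V_GS − 0.531. Then 85.3 x² + x − 8.059 = 0, giving x = 0.302 V (positive root), so V_GS = 0.833 V.
I_D = (V_DD − V_GS)/R = (8.59 − 0.833) / 32.4 = 0.239 mA.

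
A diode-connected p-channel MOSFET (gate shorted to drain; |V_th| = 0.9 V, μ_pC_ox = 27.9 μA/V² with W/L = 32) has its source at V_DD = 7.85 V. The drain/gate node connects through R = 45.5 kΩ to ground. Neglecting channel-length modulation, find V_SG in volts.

With gate tied to drain, V_SG = V_SD ≥ V_SG − |V_th|, so the device is in saturation.
k_p = μ_pC_ox · (W/L) = 0.8928 mA/V².
KCL at the drain: ½ k_p (V_SG − |V_th|)² = (V_DD − V_SG)/R.
Let x = V_SG − 0.9. Then 20.3 x² + x − 6.95 = 0, giving x = 0.561 V (positive root), so V_SG = 1.46 V.
I_D = (V_DD − V_SG)/R = (7.85 − 1.46) / 45.5 = 0.14 mA.

V_SG = 1.46 V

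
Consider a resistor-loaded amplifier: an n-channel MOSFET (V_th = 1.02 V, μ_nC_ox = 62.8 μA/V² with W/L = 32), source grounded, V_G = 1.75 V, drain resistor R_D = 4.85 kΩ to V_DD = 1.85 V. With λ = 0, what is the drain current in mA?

I_D = 0.325 mA

V_GS = V_G = 1.75 V, so V_ov = 1.75 − 1.02 = 0.73 V.
k_n = μ_nC_ox · (W/L) = 2.01 mA/V².
Assume saturation: I_D = ½ k_n V_ov² = 0.5 × 2.01 × 0.73² = 0.535 mA, giving V_DS = V_DD − I_D R_D = 1.85 − 0.535 × 4.85 = -0.747 V.
But -0.747 V < V_ov = 0.73 V, so the device is actually in triode.
In triode I_D = k_n[V_ov V_DS − ½ V_DS²] and I_D = (V_DD − V_DS)/R_D. Equating: 4.87 V_DS² − 8.115 V_DS + 1.85 = 0, giving V_DS = 0.273 V (the root below V_ov).
I_D = (1.85 − 0.273) / 4.85 = 0.325 mA.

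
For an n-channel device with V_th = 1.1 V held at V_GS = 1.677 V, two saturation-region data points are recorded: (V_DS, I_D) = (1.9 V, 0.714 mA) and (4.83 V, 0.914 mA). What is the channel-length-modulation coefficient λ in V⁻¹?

λ = 0.117 V⁻¹

With V_GS fixed, I_D ∝ (1 + λ V_DS) in saturation, so I_D2/I_D1 = (1 + λ V_DS2)/(1 + λ V_DS1).
0.914/0.714 = 1.28 = (1 + 4.83 λ)/(1 + 1.9 λ).
Solving: λ (I_D1 V_DS2 − I_D2 V_DS1) = I_D2 − I_D1, so λ = (0.914 − 0.714) / (0.714 × 4.83 − 0.914 × 1.9) = 0.2 / 1.71 = 0.117 V⁻¹.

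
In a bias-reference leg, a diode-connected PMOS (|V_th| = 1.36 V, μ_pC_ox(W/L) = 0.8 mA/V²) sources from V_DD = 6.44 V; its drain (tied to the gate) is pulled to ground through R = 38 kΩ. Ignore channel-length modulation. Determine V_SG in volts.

V_SG = 1.91 V

With gate tied to drain, V_SG = V_SD ≥ V_SG − |V_th|, so the device is in saturation.
KCL at the drain: ½ k_p (V_SG − |V_th|)² = (V_DD − V_SG)/R.
Let x = V_SG − 1.36. Then 15.2 x² + x − 5.08 = 0, giving x = 0.546 V (positive root), so V_SG = 1.91 V.
I_D = (V_DD − V_SG)/R = (6.44 − 1.91) / 38 = 0.119 mA.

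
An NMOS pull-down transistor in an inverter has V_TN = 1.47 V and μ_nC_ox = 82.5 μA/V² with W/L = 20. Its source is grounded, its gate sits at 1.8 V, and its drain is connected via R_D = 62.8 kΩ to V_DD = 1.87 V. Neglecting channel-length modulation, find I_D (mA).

I_D = 0.0289 mA

V_GS = V_G = 1.8 V, so V_ov = 1.8 − 1.47 = 0.33 V.
k_n = μ_nC_ox · (W/L) = 1.65 mA/V².
Assume saturation: I_D = ½ k_n V_ov² = 0.5 × 1.65 × 0.33² = 0.0898 mA, giving V_DS = V_DD − I_D R_D = 1.87 − 0.0898 × 62.8 = -3.77 V.
But -3.77 V < V_ov = 0.33 V, so the device is actually in triode.
In triode I_D = k_n[V_ov V_DS − ½ V_DS²] and I_D = (V_DD − V_DS)/R_D. Equating: 51.8 V_DS² − 35.19 V_DS + 1.87 = 0, giving V_DS = 0.0581 V (the root below V_ov).
I_D = (1.87 − 0.0581) / 62.8 = 0.0289 mA.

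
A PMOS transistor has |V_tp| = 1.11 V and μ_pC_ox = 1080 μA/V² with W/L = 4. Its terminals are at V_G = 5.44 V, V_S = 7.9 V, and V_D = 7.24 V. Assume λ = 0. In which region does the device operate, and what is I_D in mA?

Triode; I_D = 2.91 mA

V_SG = V_S − V_G = 7.9 − 5.44 = 2.46 V; V_SD = V_S − V_D = 7.9 − 7.24 = 0.66 V.
k_p = μ_pC_ox · (W/L) = 4.32 mA/V².
V_ov = V_SG − |V_tp| = 2.46 − 1.11 = 1.35 V.
Since V_SD = 0.66 V < V_ov = 1.35 V, the device is in the triode region.
I_D = k_p [V_ov · V_SD − ½ V_SD²] = 4.32 × [1.35 × 0.66 − 0.5 × 0.66²] = 2.91 mA.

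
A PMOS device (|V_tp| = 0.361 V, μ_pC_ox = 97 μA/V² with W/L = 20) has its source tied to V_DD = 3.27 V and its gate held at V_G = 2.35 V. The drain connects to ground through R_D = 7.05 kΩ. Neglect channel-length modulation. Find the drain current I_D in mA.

I_D = 0.303 mA

V_SG = V_DD − V_G = 3.27 − 2.35 = 0.92 V, so V_ov = 0.92 − 0.361 = 0.559 V.
k_p = μ_pC_ox · (W/L) = 1.94 mA/V².
Assume saturation: I_D = ½ k_p V_ov² = 0.5 × 1.94 × 0.559² = 0.303 mA, giving V_SD = V_DD − I_D R_D = 3.27 − 0.303 × 7.05 = 1.13 V.
V_SD = 1.13 V ≥ V_ov = 0.559 V, confirming saturation.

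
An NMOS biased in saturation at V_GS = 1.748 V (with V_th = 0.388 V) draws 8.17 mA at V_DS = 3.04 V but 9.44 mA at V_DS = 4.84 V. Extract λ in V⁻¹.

λ = 0.117 V⁻¹

With V_GS fixed, I_D ∝ (1 + λ V_DS) in saturation, so I_D2/I_D1 = (1 + λ V_DS2)/(1 + λ V_DS1).
9.44/8.17 = 1.155 = (1 + 4.84 λ)/(1 + 3.04 λ).
Solving: λ (I_D1 V_DS2 − I_D2 V_DS1) = I_D2 − I_D1, so λ = (9.44 − 8.17) / (8.17 × 4.84 − 9.44 × 3.04) = 1.27 / 10.8 = 0.117 V⁻¹.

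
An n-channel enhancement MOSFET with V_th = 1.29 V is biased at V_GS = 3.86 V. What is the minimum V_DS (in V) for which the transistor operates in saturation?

V_DS,sat = 2.57 V

The boundary between triode and saturation is V_DS = V_GS − V_th = V_ov.
V_ov = 3.86 − 1.29 = 2.57 V.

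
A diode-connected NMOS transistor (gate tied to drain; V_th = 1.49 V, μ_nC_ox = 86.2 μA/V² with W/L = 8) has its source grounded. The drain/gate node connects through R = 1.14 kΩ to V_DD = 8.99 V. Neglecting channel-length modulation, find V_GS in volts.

V_GS = 4.77 V

With gate tied to drain, V_GS = V_DS ≥ V_GS − V_th, so the device is in saturation.
k_n = μ_nC_ox · (W/L) = 0.6896 mA/V².
KCL at the drain: ½ k_n (V_GS − V_th)² = (V_DD − V_GS)/R.
Let x = V_GS − 1.49. Then 0.393 x² + x − 7.5 = 0, giving x = 3.28 V (positive root), so V_GS = 4.77 V.
I_D = (V_DD − V_GS)/R = (8.99 − 4.77) / 1.14 = 3.7 mA.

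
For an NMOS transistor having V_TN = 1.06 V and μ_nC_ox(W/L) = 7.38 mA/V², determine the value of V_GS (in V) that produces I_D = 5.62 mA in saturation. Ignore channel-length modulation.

In saturation I_D = ½ k_n (V_GS − V_TN)², so V_GS − V_TN = √(2 I_D / k_n) = √(2 × 5.62 / 7.38) = 1.23 V.
V_GS = 1.06 + 1.23 = 2.29 V.

V_GS = 2.29 V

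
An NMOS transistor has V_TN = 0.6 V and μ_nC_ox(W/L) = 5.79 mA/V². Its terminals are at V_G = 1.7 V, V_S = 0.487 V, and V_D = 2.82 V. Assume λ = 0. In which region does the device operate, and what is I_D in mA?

Saturation; I_D = 1.09 mA

V_GS = V_G − V_S = 1.7 − 0.487 = 1.21 V; V_DS = V_D − V_S = 2.82 − 0.487 = 2.33 V.
V_ov = V_GS − V_TN = 1.21 − 0.6 = 0.613 V.
Since V_DS = 2.33 V ≥ V_ov = 0.613 V, the device is in saturation.
I_D = ½ k_n V_ov² = 0.5 × 5.79 × 0.613² = 1.09 mA.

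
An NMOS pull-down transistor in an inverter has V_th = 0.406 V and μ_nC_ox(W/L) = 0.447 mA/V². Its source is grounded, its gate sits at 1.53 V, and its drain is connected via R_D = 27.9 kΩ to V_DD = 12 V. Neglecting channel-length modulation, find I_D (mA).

V_GS = V_G = 1.53 V, so V_ov = 1.53 − 0.406 = 1.12 V.
Assume saturation: I_D = ½ k_n V_ov² = 0.5 × 0.447 × 1.12² = 0.282 mA, giving V_DS = V_DD − I_D R_D = 12 − 0.282 × 27.9 = 4.12 V.
V_DS = 4.12 V ≥ V_ov = 1.12 V, confirming saturation.

I_D = 0.282 mA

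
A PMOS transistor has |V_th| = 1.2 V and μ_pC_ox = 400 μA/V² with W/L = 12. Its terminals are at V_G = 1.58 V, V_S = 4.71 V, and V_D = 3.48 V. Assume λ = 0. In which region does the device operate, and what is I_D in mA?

V_SG = V_S − V_G = 4.71 − 1.58 = 3.13 V; V_SD = V_S − V_D = 4.71 − 3.48 = 1.23 V.
k_p = μ_pC_ox · (W/L) = 4.8 mA/V².
V_ov = V_SG − |V_th| = 3.13 − 1.2 = 1.93 V.
Since V_SD = 1.23 V < V_ov = 1.93 V, the device is in the triode region.
I_D = k_p [V_ov · V_SD − ½ V_SD²] = 4.8 × [1.93 × 1.23 − 0.5 × 1.23²] = 7.76 mA.

Triode; I_D = 7.76 mA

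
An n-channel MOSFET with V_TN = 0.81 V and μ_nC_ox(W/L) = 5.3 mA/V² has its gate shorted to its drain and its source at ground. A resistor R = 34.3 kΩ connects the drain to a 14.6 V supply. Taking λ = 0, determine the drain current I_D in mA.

I_D = 0.391 mA

With gate tied to drain, V_GS = V_DS ≥ V_GS − V_TN, so the device is in saturation.
KCL at the drain: ½ k_n (V_GS − V_TN)² = (V_DD − V_GS)/R.
Let x = V_GS − 0.81. Then 90.9 x² + x − 13.79 = 0, giving x = 0.384 V (positive root), so V_GS = 1.19 V.
I_D = (V_DD − V_GS)/R = (14.6 − 1.19) / 34.3 = 0.391 mA.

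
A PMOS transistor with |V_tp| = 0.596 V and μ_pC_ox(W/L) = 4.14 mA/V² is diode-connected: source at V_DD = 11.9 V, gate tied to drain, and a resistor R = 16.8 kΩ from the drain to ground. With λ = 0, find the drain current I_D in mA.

I_D = 0.640 mA

With gate tied to drain, V_SG = V_SD ≥ V_SG − |V_tp|, so the device is in saturation.
KCL at the drain: ½ k_p (V_SG − |V_tp|)² = (V_DD − V_SG)/R.
Let x = V_SG − 0.596. Then 34.8 x² + x − 11.3 = 0, giving x = 0.556 V (positive root), so V_SG = 1.15 V.
I_D = (V_DD − V_SG)/R = (11.9 − 1.15) / 16.8 = 0.64 mA.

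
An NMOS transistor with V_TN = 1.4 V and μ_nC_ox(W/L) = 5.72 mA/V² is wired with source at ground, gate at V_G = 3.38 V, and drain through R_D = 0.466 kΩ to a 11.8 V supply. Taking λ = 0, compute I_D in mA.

I_D = 11.2 mA

V_GS = V_G = 3.38 V, so V_ov = 3.38 − 1.4 = 1.98 V.
Assume saturation: I_D = ½ k_n V_ov² = 0.5 × 5.72 × 1.98² = 11.2 mA, giving V_DS = V_DD − I_D R_D = 11.8 − 11.2 × 0.466 = 6.58 V.
V_DS = 6.58 V ≥ V_ov = 1.98 V, confirming saturation.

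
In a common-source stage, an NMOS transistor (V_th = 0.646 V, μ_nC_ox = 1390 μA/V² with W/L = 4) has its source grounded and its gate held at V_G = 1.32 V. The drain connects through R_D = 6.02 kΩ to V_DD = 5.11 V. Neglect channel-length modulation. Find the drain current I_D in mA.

I_D = 0.804 mA

V_GS = V_G = 1.32 V, so V_ov = 1.32 − 0.646 = 0.674 V.
k_n = μ_nC_ox · (W/L) = 5.56 mA/V².
Assume saturation: I_D = ½ k_n V_ov² = 0.5 × 5.56 × 0.674² = 1.26 mA, giving V_DS = V_DD − I_D R_D = 5.11 − 1.26 × 6.02 = -2.49 V.
But -2.49 V < V_ov = 0.674 V, so the device is actually in triode.
In triode I_D = k_n[V_ov V_DS − ½ V_DS²] and I_D = (V_DD − V_DS)/R_D. Equating: 16.7 V_DS² − 23.56 V_DS + 5.11 = 0, giving V_DS = 0.268 V (the root below V_ov).
I_D = (5.11 − 0.268) / 6.02 = 0.804 mA.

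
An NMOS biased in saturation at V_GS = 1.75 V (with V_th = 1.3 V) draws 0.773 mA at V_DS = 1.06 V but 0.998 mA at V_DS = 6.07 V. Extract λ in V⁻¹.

λ = 0.0619 V⁻¹

With V_GS fixed, I_D ∝ (1 + λ V_DS) in saturation, so I_D2/I_D1 = (1 + λ V_DS2)/(1 + λ V_DS1).
0.998/0.773 = 1.291 = (1 + 6.07 λ)/(1 + 1.06 λ).
Solving: λ (I_D1 V_DS2 − I_D2 V_DS1) = I_D2 − I_D1, so λ = (0.998 − 0.773) / (0.773 × 6.07 − 0.998 × 1.06) = 0.225 / 3.63 = 0.0619 V⁻¹.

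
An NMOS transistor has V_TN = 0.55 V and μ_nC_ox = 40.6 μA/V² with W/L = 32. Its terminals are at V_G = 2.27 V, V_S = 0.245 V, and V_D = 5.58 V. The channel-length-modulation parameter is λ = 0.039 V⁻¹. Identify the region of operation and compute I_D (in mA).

Saturation; I_D = 1.71 mA

V_GS = V_G − V_S = 2.27 − 0.245 = 2.02 V; V_DS = V_D − V_S = 5.58 − 0.245 = 5.33 V.
k_n = μ_nC_ox · (W/L) = 1.299 mA/V².
V_ov = V_GS − V_TN = 2.02 − 0.55 = 1.47 V.
Since V_DS = 5.33 V ≥ V_ov = 1.47 V, the device is in saturation.
I_D = ½ k_n V_ov² (1 + λ V_DS) = 0.5 × 1.299 × 1.47² × (1 + 0.039 × 5.33) = 1.71 mA.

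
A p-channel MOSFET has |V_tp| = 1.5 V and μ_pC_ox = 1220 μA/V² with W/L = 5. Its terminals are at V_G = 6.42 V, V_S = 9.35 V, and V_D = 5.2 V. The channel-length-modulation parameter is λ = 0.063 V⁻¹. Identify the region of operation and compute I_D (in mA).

Saturation; I_D = 7.87 mA

V_SG = V_S − V_G = 9.35 − 6.42 = 2.93 V; V_SD = V_S − V_D = 9.35 − 5.2 = 4.15 V.
k_p = μ_pC_ox · (W/L) = 6.1 mA/V².
V_ov = V_SG − |V_tp| = 2.93 − 1.5 = 1.43 V.
Since V_SD = 4.15 V ≥ V_ov = 1.43 V, the device is in saturation.
I_D = ½ k_p V_ov² (1 + λ V_SD) = 0.5 × 6.1 × 1.43² × (1 + 0.063 × 4.15) = 7.87 mA.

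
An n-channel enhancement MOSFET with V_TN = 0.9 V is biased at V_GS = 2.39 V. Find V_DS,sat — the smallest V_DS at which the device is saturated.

V_DS,sat = 1.49 V

The boundary between triode and saturation is V_DS = V_GS − V_TN = V_ov.
V_ov = 2.39 − 0.9 = 1.49 V.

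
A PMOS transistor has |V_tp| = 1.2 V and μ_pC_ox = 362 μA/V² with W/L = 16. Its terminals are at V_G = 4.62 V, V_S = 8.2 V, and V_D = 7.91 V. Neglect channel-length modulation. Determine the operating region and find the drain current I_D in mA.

Triode; I_D = 3.75 mA

V_SG = V_S − V_G = 8.2 − 4.62 = 3.58 V; V_SD = V_S − V_D = 8.2 − 7.91 = 0.29 V.
k_p = μ_pC_ox · (W/L) = 5.792 mA/V².
V_ov = V_SG − |V_tp| = 3.58 − 1.2 = 2.38 V.
Since V_SD = 0.29 V < V_ov = 2.38 V, the device is in the triode region.
I_D = k_p [V_ov · V_SD − ½ V_SD²] = 5.792 × [2.38 × 0.29 − 0.5 × 0.29²] = 3.75 mA.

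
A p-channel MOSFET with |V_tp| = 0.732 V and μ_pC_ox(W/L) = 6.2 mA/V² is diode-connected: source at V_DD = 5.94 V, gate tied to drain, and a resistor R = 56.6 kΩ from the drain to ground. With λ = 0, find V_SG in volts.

V_SG = 0.901 V

With gate tied to drain, V_SG = V_SD ≥ V_SG − |V_tp|, so the device is in saturation.
KCL at the drain: ½ k_p (V_SG − |V_tp|)² = (V_DD − V_SG)/R.
Let x = V_SG − 0.732. Then 175 x² + x − 5.208 = 0, giving x = 0.169 V (positive root), so V_SG = 0.901 V.
I_D = (V_DD − V_SG)/R = (5.94 − 0.901) / 56.6 = 0.089 mA.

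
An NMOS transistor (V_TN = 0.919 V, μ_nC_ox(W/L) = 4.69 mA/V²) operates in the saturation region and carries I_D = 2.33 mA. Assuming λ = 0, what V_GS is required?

In saturation I_D = ½ k_n (V_GS − V_TN)², so V_GS − V_TN = √(2 I_D / k_n) = √(2 × 2.33 / 4.69) = 0.997 V.
V_GS = 0.919 + 0.997 = 1.92 V.

V_GS = 1.92 V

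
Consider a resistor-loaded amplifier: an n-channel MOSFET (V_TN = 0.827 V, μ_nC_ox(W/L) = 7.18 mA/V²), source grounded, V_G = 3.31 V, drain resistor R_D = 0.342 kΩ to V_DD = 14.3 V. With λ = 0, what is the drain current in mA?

V_GS = V_G = 3.31 V, so V_ov = 3.31 − 0.827 = 2.48 V.
Assume saturation: I_D = ½ k_n V_ov² = 0.5 × 7.18 × 2.48² = 22.1 mA, giving V_DS = V_DD − I_D R_D = 14.3 − 22.1 × 0.342 = 6.73 V.
V_DS = 6.73 V ≥ V_ov = 2.48 V, confirming saturation.

I_D = 22.1 mA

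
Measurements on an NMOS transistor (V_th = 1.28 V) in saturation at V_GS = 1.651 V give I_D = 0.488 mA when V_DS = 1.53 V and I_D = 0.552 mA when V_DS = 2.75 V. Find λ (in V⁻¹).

λ = 0.129 V⁻¹

With V_GS fixed, I_D ∝ (1 + λ V_DS) in saturation, so I_D2/I_D1 = (1 + λ V_DS2)/(1 + λ V_DS1).
0.552/0.488 = 1.131 = (1 + 2.75 λ)/(1 + 1.53 λ).
Solving: λ (I_D1 V_DS2 − I_D2 V_DS1) = I_D2 − I_D1, so λ = (0.552 − 0.488) / (0.488 × 2.75 − 0.552 × 1.53) = 0.064 / 0.497 = 0.129 V⁻¹.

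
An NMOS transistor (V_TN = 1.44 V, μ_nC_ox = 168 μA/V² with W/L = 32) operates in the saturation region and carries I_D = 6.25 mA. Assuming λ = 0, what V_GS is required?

k_n = μ_nC_ox · (W/L) = 5.376 mA/V².
In saturation I_D = ½ k_n (V_GS − V_TN)², so V_GS − V_TN = √(2 I_D / k_n) = √(2 × 6.25 / 5.376) = 1.52 V.
V_GS = 1.44 + 1.52 = 2.96 V.

V_GS = 2.96 V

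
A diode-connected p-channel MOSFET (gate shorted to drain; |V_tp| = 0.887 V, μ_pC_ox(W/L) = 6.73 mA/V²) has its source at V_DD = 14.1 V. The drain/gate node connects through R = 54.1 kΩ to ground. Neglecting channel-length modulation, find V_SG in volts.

With gate tied to drain, V_SG = V_SD ≥ V_SG − |V_tp|, so the device is in saturation.
KCL at the drain: ½ k_p (V_SG − |V_tp|)² = (V_DD − V_SG)/R.
Let x = V_SG − 0.887. Then 182 x² + x − 13.21 = 0, giving x = 0.267 V (positive root), so V_SG = 1.15 V.
I_D = (V_DD − V_SG)/R = (14.1 − 1.15) / 54.1 = 0.239 mA.

V_SG = 1.15 V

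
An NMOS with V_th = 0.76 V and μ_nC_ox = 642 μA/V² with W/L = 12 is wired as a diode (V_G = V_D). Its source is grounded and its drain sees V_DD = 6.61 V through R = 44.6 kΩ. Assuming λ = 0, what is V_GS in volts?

With gate tied to drain, V_GS = V_DS ≥ V_GS − V_th, so the device is in saturation.
k_n = μ_nC_ox · (W/L) = 7.704 mA/V².
KCL at the drain: ½ k_n (V_GS − V_th)² = (V_DD − V_GS)/R.
Let x = V_GS − 0.76. Then 172 x² + x − 5.85 = 0, giving x = 0.182 V (positive root), so V_GS = 0.942 V.
I_D = (V_DD − V_GS)/R = (6.61 − 0.942) / 44.6 = 0.127 mA.

V_GS = 0.942 V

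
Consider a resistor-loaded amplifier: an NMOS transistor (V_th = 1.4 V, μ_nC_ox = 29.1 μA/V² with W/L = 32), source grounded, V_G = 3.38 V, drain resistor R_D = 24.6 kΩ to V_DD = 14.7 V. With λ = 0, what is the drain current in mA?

I_D = 0.583 mA

V_GS = V_G = 3.38 V, so V_ov = 3.38 − 1.4 = 1.98 V.
k_n = μ_nC_ox · (W/L) = 0.9312 mA/V².
Assume saturation: I_D = ½ k_n V_ov² = 0.5 × 0.9312 × 1.98² = 1.83 mA, giving V_DS = V_DD − I_D R_D = 14.7 − 1.83 × 24.6 = -30.2 V.
But -30.2 V < V_ov = 1.98 V, so the device is actually in triode.
In triode I_D = k_n[V_ov V_DS − ½ V_DS²] and I_D = (V_DD − V_DS)/R_D. Equating: 11.5 V_DS² − 46.36 V_DS + 14.7 = 0, giving V_DS = 0.347 V (the root below V_ov).
I_D = (14.7 − 0.347) / 24.6 = 0.583 mA.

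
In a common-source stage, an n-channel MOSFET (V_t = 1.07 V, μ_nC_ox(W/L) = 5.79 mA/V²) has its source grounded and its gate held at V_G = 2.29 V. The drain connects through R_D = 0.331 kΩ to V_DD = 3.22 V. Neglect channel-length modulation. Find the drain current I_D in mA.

I_D = 4.31 mA

V_GS = V_G = 2.29 V, so V_ov = 2.29 − 1.07 = 1.22 V.
Assume saturation: I_D = ½ k_n V_ov² = 0.5 × 5.79 × 1.22² = 4.31 mA, giving V_DS = V_DD − I_D R_D = 3.22 − 4.31 × 0.331 = 1.79 V.
V_DS = 1.79 V ≥ V_ov = 1.22 V, confirming saturation.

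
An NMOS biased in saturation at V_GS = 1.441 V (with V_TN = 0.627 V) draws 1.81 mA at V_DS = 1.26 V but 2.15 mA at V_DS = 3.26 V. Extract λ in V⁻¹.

With V_GS fixed, I_D ∝ (1 + λ V_DS) in saturation, so I_D2/I_D1 = (1 + λ V_DS2)/(1 + λ V_DS1).
2.15/1.81 = 1.188 = (1 + 3.26 λ)/(1 + 1.26 λ).
Solving: λ (I_D1 V_DS2 − I_D2 V_DS1) = I_D2 − I_D1, so λ = (2.15 − 1.81) / (1.81 × 3.26 − 2.15 × 1.26) = 0.34 / 3.19 = 0.107 V⁻¹.

λ = 0.107 V⁻¹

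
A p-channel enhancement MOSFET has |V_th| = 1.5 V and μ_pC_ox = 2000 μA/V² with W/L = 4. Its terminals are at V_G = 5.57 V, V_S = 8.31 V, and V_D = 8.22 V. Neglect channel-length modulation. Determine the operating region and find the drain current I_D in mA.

Triode; I_D = 0.860 mA

V_SG = V_S − V_G = 8.31 − 5.57 = 2.74 V; V_SD = V_S − V_D = 8.31 − 8.22 = 0.09 V.
k_p = μ_pC_ox · (W/L) = 8 mA/V².
V_ov = V_SG − |V_th| = 2.74 − 1.5 = 1.24 V.
Since V_SD = 0.09 V < V_ov = 1.24 V, the device is in the triode region.
I_D = k_p [V_ov · V_SD − ½ V_SD²] = 8 × [1.24 × 0.09 − 0.5 × 0.09²] = 0.86 mA.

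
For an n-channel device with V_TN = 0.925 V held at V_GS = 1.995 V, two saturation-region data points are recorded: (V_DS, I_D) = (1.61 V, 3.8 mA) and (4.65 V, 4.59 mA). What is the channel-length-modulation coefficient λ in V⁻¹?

With V_GS fixed, I_D ∝ (1 + λ V_DS) in saturation, so I_D2/I_D1 = (1 + λ V_DS2)/(1 + λ V_DS1).
4.59/3.8 = 1.208 = (1 + 4.65 λ)/(1 + 1.61 λ).
Solving: λ (I_D1 V_DS2 − I_D2 V_DS1) = I_D2 − I_D1, so λ = (4.59 − 3.8) / (3.8 × 4.65 − 4.59 × 1.61) = 0.79 / 10.3 = 0.0768 V⁻¹.

λ = 0.0768 V⁻¹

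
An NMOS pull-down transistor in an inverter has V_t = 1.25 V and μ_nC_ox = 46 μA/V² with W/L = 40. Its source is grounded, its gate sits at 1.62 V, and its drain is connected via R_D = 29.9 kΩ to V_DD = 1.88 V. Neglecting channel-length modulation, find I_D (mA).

V_GS = V_G = 1.62 V, so V_ov = 1.62 − 1.25 = 0.37 V.
k_n = μ_nC_ox · (W/L) = 1.84 mA/V².
Assume saturation: I_D = ½ k_n V_ov² = 0.5 × 1.84 × 0.37² = 0.126 mA, giving V_DS = V_DD − I_D R_D = 1.88 − 0.126 × 29.9 = -1.89 V.
But -1.89 V < V_ov = 0.37 V, so the device is actually in triode.
In triode I_D = k_n[V_ov V_DS − ½ V_DS²] and I_D = (V_DD − V_DS)/R_D. Equating: 27.5 V_DS² − 21.36 V_DS + 1.88 = 0, giving V_DS = 0.101 V (the root below V_ov).
I_D = (1.88 − 0.101) / 29.9 = 0.0595 mA.

I_D = 0.0595 mA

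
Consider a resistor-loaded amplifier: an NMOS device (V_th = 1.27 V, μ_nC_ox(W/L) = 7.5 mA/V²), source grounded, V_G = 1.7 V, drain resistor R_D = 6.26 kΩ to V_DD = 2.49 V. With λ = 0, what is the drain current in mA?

I_D = 0.376 mA

V_GS = V_G = 1.7 V, so V_ov = 1.7 − 1.27 = 0.43 V.
Assume saturation: I_D = ½ k_n V_ov² = 0.5 × 7.5 × 0.43² = 0.693 mA, giving V_DS = V_DD − I_D R_D = 2.49 − 0.693 × 6.26 = -1.85 V.
But -1.85 V < V_ov = 0.43 V, so the device is actually in triode.
In triode I_D = k_n[V_ov V_DS − ½ V_DS²] and I_D = (V_DD − V_DS)/R_D. Equating: 23.5 V_DS² − 21.19 V_DS + 2.49 = 0, giving V_DS = 0.139 V (the root below V_ov).
I_D = (2.49 − 0.139) / 6.26 = 0.376 mA.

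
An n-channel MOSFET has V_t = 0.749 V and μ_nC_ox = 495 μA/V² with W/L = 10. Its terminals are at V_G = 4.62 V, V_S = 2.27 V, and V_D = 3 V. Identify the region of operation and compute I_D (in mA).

Triode; I_D = 4.47 mA

V_GS = V_G − V_S = 4.62 − 2.27 = 2.35 V; V_DS = V_D − V_S = 3 − 2.27 = 0.73 V.
k_n = μ_nC_ox · (W/L) = 4.95 mA/V².
V_ov = V_GS − V_t = 2.35 − 0.749 = 1.6 V.
Since V_DS = 0.73 V < V_ov = 1.6 V, the device is in the triode region.
I_D = k_n [V_ov · V_DS − ½ V_DS²] = 4.95 × [1.6 × 0.73 − 0.5 × 0.73²] = 4.47 mA.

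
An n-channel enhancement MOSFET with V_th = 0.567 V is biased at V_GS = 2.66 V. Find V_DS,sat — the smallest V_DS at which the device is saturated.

The boundary between triode and saturation is V_DS = V_GS − V_th = V_ov.
V_ov = 2.66 − 0.567 = 2.09 V.

V_DS,sat = 2.09 V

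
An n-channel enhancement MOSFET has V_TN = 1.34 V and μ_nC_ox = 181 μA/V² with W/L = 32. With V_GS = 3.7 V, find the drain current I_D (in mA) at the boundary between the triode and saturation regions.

I_D = 16.1 mA

At the boundary V_DS = V_ov = V_GS − V_TN = 3.7 − 1.34 = 2.36 V.
k_n = μ_nC_ox · (W/L) = 5.792 mA/V².
I_D = ½ k_n V_ov² = 0.5 × 5.792 × 2.36² = 16.1 mA.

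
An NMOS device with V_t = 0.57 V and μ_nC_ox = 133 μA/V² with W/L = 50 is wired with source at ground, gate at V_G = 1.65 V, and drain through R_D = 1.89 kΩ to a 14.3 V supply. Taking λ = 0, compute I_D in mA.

I_D = 3.88 mA

V_GS = V_G = 1.65 V, so V_ov = 1.65 − 0.57 = 1.08 V.
k_n = μ_nC_ox · (W/L) = 6.65 mA/V².
Assume saturation: I_D = ½ k_n V_ov² = 0.5 × 6.65 × 1.08² = 3.88 mA, giving V_DS = V_DD − I_D R_D = 14.3 − 3.88 × 1.89 = 6.97 V.
V_DS = 6.97 V ≥ V_ov = 1.08 V, confirming saturation.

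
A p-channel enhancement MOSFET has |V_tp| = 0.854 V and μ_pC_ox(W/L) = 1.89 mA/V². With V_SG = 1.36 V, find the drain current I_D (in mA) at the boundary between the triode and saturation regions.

I_D = 0.242 mA

At the boundary V_SD = V_ov = V_SG − |V_tp| = 1.36 − 0.854 = 0.506 V.
I_D = ½ k_p V_ov² = 0.5 × 1.89 × 0.506² = 0.242 mA.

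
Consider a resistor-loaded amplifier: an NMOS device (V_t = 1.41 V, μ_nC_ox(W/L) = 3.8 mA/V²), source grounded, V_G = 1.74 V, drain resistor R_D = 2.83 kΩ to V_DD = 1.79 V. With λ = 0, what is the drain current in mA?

V_GS = V_G = 1.74 V, so V_ov = 1.74 − 1.41 = 0.33 V.
Assume saturation: I_D = ½ k_n V_ov² = 0.5 × 3.8 × 0.33² = 0.207 mA, giving V_DS = V_DD − I_D R_D = 1.79 − 0.207 × 2.83 = 1.2 V.
V_DS = 1.2 V ≥ V_ov = 0.33 V, confirming saturation.

I_D = 0.207 mA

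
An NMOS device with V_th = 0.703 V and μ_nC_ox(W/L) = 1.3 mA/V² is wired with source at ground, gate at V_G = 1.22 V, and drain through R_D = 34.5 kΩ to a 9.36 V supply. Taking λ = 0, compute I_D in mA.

I_D = 0.174 mA

V_GS = V_G = 1.22 V, so V_ov = 1.22 − 0.703 = 0.517 V.
Assume saturation: I_D = ½ k_n V_ov² = 0.5 × 1.3 × 0.517² = 0.174 mA, giving V_DS = V_DD − I_D R_D = 9.36 − 0.174 × 34.5 = 3.37 V.
V_DS = 3.37 V ≥ V_ov = 0.517 V, confirming saturation.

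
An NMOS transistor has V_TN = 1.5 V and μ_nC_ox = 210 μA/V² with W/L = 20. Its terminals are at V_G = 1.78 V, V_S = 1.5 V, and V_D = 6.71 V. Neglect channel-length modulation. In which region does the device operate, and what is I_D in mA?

V_GS = V_G − V_S = 1.78 − 1.5 = 0.28 V; V_DS = V_D − V_S = 6.71 − 1.5 = 5.21 V.
V_GS = 0.28 V < V_TN = 1.5 V, so the transistor is in cutoff.

Cutoff; I_D = 0 mA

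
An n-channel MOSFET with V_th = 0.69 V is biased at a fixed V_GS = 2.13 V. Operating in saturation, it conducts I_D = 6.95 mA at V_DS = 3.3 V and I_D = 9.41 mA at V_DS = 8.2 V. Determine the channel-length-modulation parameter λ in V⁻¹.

With V_GS fixed, I_D ∝ (1 + λ V_DS) in saturation, so I_D2/I_D1 = (1 + λ V_DS2)/(1 + λ V_DS1).
9.41/6.95 = 1.354 = (1 + 8.2 λ)/(1 + 3.3 λ).
Solving: λ (I_D1 V_DS2 − I_D2 V_DS1) = I_D2 − I_D1, so λ = (9.41 − 6.95) / (6.95 × 8.2 − 9.41 × 3.3) = 2.46 / 25.9 = 0.0948 V⁻¹.

λ = 0.0948 V⁻¹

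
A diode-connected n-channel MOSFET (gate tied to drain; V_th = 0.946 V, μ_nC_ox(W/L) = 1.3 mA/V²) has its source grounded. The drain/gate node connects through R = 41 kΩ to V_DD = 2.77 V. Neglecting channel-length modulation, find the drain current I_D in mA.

I_D = 0.0385 mA

With gate tied to drain, V_GS = V_DS ≥ V_GS − V_th, so the device is in saturation.
KCL at the drain: ½ k_n (V_GS − V_th)² = (V_DD − V_GS)/R.
Let x = V_GS − 0.946. Then 26.7 x² + x − 1.824 = 0, giving x = 0.244 V (positive root), so V_GS = 1.19 V.
I_D = (V_DD − V_GS)/R = (2.77 − 1.19) / 41 = 0.0385 mA.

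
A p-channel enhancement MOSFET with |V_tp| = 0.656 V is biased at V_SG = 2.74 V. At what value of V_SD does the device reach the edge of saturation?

The boundary between triode and saturation is V_SD = V_SG − |V_tp| = V_ov.
V_ov = 2.74 − 0.656 = 2.08 V.

V_SD,sat = 2.08 V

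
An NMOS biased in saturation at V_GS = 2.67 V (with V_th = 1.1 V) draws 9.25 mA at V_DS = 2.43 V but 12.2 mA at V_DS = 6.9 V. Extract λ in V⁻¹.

With V_GS fixed, I_D ∝ (1 + λ V_DS) in saturation, so I_D2/I_D1 = (1 + λ V_DS2)/(1 + λ V_DS1).
12.2/9.25 = 1.319 = (1 + 6.9 λ)/(1 + 2.43 λ).
Solving: λ (I_D1 V_DS2 − I_D2 V_DS1) = I_D2 − I_D1, so λ = (12.2 − 9.25) / (9.25 × 6.9 − 12.2 × 2.43) = 2.95 / 34.2 = 0.0863 V⁻¹.

λ = 0.0863 V⁻¹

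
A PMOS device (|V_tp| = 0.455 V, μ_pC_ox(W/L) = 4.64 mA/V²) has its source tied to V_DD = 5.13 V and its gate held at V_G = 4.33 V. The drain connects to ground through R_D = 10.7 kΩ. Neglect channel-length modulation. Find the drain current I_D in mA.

I_D = 0.276 mA

V_SG = V_DD − V_G = 5.13 − 4.33 = 0.8 V, so V_ov = 0.8 − 0.455 = 0.345 V.
Assume saturation: I_D = ½ k_p V_ov² = 0.5 × 4.64 × 0.345² = 0.276 mA, giving V_SD = V_DD − I_D R_D = 5.13 − 0.276 × 10.7 = 2.18 V.
V_SD = 2.18 V ≥ V_ov = 0.345 V, confirming saturation.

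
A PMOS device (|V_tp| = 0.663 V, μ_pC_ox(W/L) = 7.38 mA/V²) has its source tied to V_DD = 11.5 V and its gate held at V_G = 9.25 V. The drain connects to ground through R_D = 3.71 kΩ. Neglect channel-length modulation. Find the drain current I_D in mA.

I_D = 3.02 mA

V_SG = V_DD − V_G = 11.5 − 9.25 = 2.25 V, so V_ov = 2.25 − 0.663 = 1.59 V.
Assume saturation: I_D = ½ k_p V_ov² = 0.5 × 7.38 × 1.59² = 9.29 mA, giving V_SD = V_DD − I_D R_D = 11.5 − 9.29 × 3.71 = -23 V.
But -23 V < V_ov = 1.59 V, so the device is actually in triode.
In triode I_D = k_p[V_ov V_SD − ½ V_SD²] and I_D = (V_DD − V_SD)/R_D. Equating: 13.7 V_SD² − 44.45 V_SD + 11.5 = 0, giving V_SD = 0.283 V (the root below V_ov).
I_D = (11.5 − 0.283) / 3.71 = 3.02 mA.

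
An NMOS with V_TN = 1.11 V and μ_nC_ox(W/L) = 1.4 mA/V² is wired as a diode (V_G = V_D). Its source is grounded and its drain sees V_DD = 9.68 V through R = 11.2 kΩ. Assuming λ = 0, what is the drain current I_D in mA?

I_D = 0.677 mA

With gate tied to drain, V_GS = V_DS ≥ V_GS − V_TN, so the device is in saturation.
KCL at the drain: ½ k_n (V_GS − V_TN)² = (V_DD − V_GS)/R.
Let x = V_GS − 1.11. Then 7.84 x² + x − 8.57 = 0, giving x = 0.984 V (positive root), so V_GS = 2.09 V.
I_D = (V_DD − V_GS)/R = (9.68 − 2.09) / 11.2 = 0.677 mA.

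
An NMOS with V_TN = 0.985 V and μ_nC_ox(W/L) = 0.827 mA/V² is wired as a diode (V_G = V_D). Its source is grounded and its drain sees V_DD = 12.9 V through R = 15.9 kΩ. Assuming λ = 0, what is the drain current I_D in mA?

With gate tied to drain, V_GS = V_DS ≥ V_GS − V_TN, so the device is in saturation.
KCL at the drain: ½ k_n (V_GS − V_TN)² = (V_DD − V_GS)/R.
Let x = V_GS − 0.985. Then 6.57 x² + x − 11.92 = 0, giving x = 1.27 V (positive root), so V_GS = 2.26 V.
I_D = (V_DD − V_GS)/R = (12.9 − 2.26) / 15.9 = 0.669 mA.

I_D = 0.669 mA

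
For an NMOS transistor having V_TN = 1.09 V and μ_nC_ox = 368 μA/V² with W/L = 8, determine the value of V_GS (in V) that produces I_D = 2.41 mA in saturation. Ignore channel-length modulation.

k_n = μ_nC_ox · (W/L) = 2.944 mA/V².
In saturation I_D = ½ k_n (V_GS − V_TN)², so V_GS − V_TN = √(2 I_D / k_n) = √(2 × 2.41 / 2.944) = 1.28 V.
V_GS = 1.09 + 1.28 = 2.37 V.

V_GS = 2.37 V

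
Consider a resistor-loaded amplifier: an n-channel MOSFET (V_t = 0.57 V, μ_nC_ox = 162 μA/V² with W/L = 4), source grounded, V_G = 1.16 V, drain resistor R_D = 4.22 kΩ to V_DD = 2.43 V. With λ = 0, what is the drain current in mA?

I_D = 0.113 mA

V_GS = V_G = 1.16 V, so V_ov = 1.16 − 0.57 = 0.59 V.
k_n = μ_nC_ox · (W/L) = 0.648 mA/V².
Assume saturation: I_D = ½ k_n V_ov² = 0.5 × 0.648 × 0.59² = 0.113 mA, giving V_DS = V_DD − I_D R_D = 2.43 − 0.113 × 4.22 = 1.95 V.
V_DS = 1.95 V ≥ V_ov = 0.59 V, confirming saturation.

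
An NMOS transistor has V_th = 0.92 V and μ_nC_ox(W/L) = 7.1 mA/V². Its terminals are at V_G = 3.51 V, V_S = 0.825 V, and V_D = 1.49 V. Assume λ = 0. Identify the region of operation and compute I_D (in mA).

Triode; I_D = 6.76 mA

V_GS = V_G − V_S = 3.51 − 0.825 = 2.68 V; V_DS = V_D − V_S = 1.49 − 0.825 = 0.665 V.
V_ov = V_GS − V_th = 2.68 − 0.92 = 1.76 V.
Since V_DS = 0.665 V < V_ov = 1.76 V, the device is in the triode region.
I_D = k_n [V_ov · V_DS − ½ V_DS²] = 7.1 × [1.76 × 0.665 − 0.5 × 0.665²] = 6.76 mA.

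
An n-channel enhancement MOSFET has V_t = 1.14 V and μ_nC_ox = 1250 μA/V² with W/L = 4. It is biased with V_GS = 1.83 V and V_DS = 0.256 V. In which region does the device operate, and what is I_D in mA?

k_n = μ_nC_ox · (W/L) = 5 mA/V².
V_ov = V_GS − V_t = 1.83 − 1.14 = 0.69 V.
Since V_DS = 0.256 V < V_ov = 0.69 V, the device is in the triode region.
I_D = k_n [V_ov · V_DS − ½ V_DS²] = 5 × [0.69 × 0.256 − 0.5 × 0.256²] = 0.719 mA.

Triode; I_D = 0.719 mA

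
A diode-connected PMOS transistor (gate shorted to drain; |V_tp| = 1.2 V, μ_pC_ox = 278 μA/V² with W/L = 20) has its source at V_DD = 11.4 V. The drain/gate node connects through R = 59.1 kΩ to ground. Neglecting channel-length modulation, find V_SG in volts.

With gate tied to drain, V_SG = V_SD ≥ V_SG − |V_tp|, so the device is in saturation.
k_p = μ_pC_ox · (W/L) = 5.56 mA/V².
KCL at the drain: ½ k_p (V_SG − |V_tp|)² = (V_DD − V_SG)/R.
Let x = V_SG − 1.2. Then 164 x² + x − 10.2 = 0, giving x = 0.246 V (positive root), so V_SG = 1.45 V.
I_D = (V_DD − V_SG)/R = (11.4 − 1.45) / 59.1 = 0.168 mA.

V_SG = 1.45 V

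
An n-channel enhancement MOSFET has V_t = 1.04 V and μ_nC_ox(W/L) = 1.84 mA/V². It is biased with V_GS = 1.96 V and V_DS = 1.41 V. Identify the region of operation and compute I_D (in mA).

Saturation; I_D = 0.779 mA

V_ov = V_GS − V_t = 1.96 − 1.04 = 0.92 V.
Since V_DS = 1.41 V ≥ V_ov = 0.92 V, the device is in saturation.
I_D = ½ k_n V_ov² = 0.5 × 1.84 × 0.92² = 0.779 mA.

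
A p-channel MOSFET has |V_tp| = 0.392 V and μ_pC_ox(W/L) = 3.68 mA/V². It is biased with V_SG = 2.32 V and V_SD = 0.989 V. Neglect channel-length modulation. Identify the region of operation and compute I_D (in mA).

Triode; I_D = 5.22 mA

V_ov = V_SG − |V_tp| = 2.32 − 0.392 = 1.93 V.
Since V_SD = 0.989 V < V_ov = 1.93 V, the device is in the triode region.
I_D = k_p [V_ov · V_SD − ½ V_SD²] = 3.68 × [1.93 × 0.989 − 0.5 × 0.989²] = 5.22 mA.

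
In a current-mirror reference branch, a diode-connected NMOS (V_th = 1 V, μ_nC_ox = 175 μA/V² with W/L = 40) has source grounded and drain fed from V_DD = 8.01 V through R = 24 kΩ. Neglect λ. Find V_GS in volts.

V_GS = 1.28 V

With gate tied to drain, V_GS = V_DS ≥ V_GS − V_th, so the device is in saturation.
k_n = μ_nC_ox · (W/L) = 7 mA/V².
KCL at the drain: ½ k_n (V_GS − V_th)² = (V_DD − V_GS)/R.
Let x = V_GS − 1. Then 84 x² + x − 7.01 = 0, giving x = 0.283 V (positive root), so V_GS = 1.28 V.
I_D = (V_DD − V_GS)/R = (8.01 − 1.28) / 24 = 0.28 mA.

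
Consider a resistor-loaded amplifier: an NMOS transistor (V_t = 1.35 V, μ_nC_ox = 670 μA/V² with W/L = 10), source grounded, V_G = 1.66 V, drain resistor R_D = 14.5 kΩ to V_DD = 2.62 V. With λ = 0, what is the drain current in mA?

I_D = 0.174 mA

V_GS = V_G = 1.66 V, so V_ov = 1.66 − 1.35 = 0.31 V.
k_n = μ_nC_ox · (W/L) = 6.7 mA/V².
Assume saturation: I_D = ½ k_n V_ov² = 0.5 × 6.7 × 0.31² = 0.322 mA, giving V_DS = V_DD − I_D R_D = 2.62 − 0.322 × 14.5 = -2.05 V.
But -2.05 V < V_ov = 0.31 V, so the device is actually in triode.
In triode I_D = k_n[V_ov V_DS − ½ V_DS²] and I_D = (V_DD − V_DS)/R_D. Equating: 48.6 V_DS² − 31.12 V_DS + 2.62 = 0, giving V_DS = 0.0997 V (the root below V_ov).
I_D = (2.62 − 0.0997) / 14.5 = 0.174 mA.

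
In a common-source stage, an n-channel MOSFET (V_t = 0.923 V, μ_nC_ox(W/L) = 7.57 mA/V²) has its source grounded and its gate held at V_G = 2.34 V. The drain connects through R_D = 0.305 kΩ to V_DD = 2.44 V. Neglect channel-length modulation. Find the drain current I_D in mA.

I_D = 5.69 mA

V_GS = V_G = 2.34 V, so V_ov = 2.34 − 0.923 = 1.42 V.
Assume saturation: I_D = ½ k_n V_ov² = 0.5 × 7.57 × 1.42² = 7.6 mA, giving V_DS = V_DD − I_D R_D = 2.44 − 7.6 × 0.305 = 0.122 V.
But 0.122 V < V_ov = 1.42 V, so the device is actually in triode.
In triode I_D = k_n[V_ov V_DS − ½ V_DS²] and I_D = (V_DD − V_DS)/R_D. Equating: 1.15 V_DS² − 4.272 V_DS + 2.44 = 0, giving V_DS = 0.706 V (the root below V_ov).
I_D = (2.44 − 0.706) / 0.305 = 5.69 mA.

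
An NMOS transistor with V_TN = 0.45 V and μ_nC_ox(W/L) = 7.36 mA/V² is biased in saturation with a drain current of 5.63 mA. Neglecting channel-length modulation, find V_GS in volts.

V_GS = 1.69 V

In saturation I_D = ½ k_n (V_GS − V_TN)², so V_GS − V_TN = √(2 I_D / k_n) = √(2 × 5.63 / 7.36) = 1.24 V.
V_GS = 0.45 + 1.24 = 1.69 V.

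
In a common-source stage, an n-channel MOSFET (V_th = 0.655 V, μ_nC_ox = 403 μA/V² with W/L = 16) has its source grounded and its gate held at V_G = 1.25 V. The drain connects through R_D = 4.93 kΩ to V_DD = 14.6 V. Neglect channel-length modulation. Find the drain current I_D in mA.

V_GS = V_G = 1.25 V, so V_ov = 1.25 − 0.655 = 0.595 V.
k_n = μ_nC_ox · (W/L) = 6.448 mA/V².
Assume saturation: I_D = ½ k_n V_ov² = 0.5 × 6.448 × 0.595² = 1.14 mA, giving V_DS = V_DD − I_D R_D = 14.6 − 1.14 × 4.93 = 8.97 V.
V_DS = 8.97 V ≥ V_ov = 0.595 V, confirming saturation.

I_D = 1.14 mA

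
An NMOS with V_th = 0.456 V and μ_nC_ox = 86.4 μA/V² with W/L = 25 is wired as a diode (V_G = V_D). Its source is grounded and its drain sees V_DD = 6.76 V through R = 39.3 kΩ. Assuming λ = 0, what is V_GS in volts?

V_GS = 0.830 V

With gate tied to drain, V_GS = V_DS ≥ V_GS − V_th, so the device is in saturation.
k_n = μ_nC_ox · (W/L) = 2.16 mA/V².
KCL at the drain: ½ k_n (V_GS − V_th)² = (V_DD − V_GS)/R.
Let x = V_GS − 0.456. Then 42.4 x² + x − 6.304 = 0, giving x = 0.374 V (positive root), so V_GS = 0.83 V.
I_D = (V_DD − V_GS)/R = (6.76 − 0.83) / 39.3 = 0.151 mA.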